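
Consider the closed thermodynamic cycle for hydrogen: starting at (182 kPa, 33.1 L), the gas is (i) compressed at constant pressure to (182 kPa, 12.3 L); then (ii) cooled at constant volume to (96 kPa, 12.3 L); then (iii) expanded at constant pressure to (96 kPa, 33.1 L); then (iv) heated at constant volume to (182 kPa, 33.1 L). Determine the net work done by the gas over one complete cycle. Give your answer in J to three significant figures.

W_net ≈ -1790 J

Constant-volume legs do no work.
W(i) = (182)(12.3 − 33.1) = -3786 J; W(iii) = (96)(33.1 − 12.3) = 1997 J.
W_net = -3786 + 1997 = -1789 J (the counter-clockwise enclosed area).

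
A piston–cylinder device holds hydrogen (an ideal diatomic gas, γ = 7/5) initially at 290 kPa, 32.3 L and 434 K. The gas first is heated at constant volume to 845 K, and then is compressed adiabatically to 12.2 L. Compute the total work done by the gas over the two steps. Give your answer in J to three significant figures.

Step 1 (isochoric): W = 0 (constant volume).
After step 1: P = 564.6 kPa (V unchanged).
Step 2 (adiabatic): W = (P₁V₁ − P₂V₂)/(γ−1) = (18238 − 26922)/0.4 = -21711 J.
W_total = 0 − 21711 = -21711 J.

W_total ≈ -21700 J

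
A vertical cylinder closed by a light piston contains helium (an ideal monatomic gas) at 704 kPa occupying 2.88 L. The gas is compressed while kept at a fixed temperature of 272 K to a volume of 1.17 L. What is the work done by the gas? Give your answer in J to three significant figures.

Isothermal: W = nRT ln(V₂/V₁) = P₁V₁ ln(V₂/V₁).
P₁V₁ = (704 kPa)(2.88 L) = 2028 J.
W = 2028 × ln(1.17/2.88) = 2028 × -0.9008
W_by_gas = -1826 J.

W ≈ -1830 J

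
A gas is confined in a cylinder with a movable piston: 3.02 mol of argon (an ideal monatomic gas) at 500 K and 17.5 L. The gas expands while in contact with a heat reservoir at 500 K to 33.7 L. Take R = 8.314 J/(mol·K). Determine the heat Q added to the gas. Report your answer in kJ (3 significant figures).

Isothermal ⇒ ΔU = 0, so Q = W = nRT ln(V₂/V₁).
Q = (3.02)(8.314)(500) ln(33.7/17.5) = 12554 × 0.6553 = 8227 J.

Q ≈ 8.23 kJ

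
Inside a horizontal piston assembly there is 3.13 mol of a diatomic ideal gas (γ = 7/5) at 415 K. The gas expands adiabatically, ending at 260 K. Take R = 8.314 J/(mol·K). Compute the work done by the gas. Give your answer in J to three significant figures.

Adiabatic ⇒ Q = 0, so W_by = −ΔU = nCᵥ(T₁ − T₂).
Cᵥ = 5R/2 = 20.79 J/(mol·K).
W = (3.13)(20.79)(415 − 260) = 10084 J.

W ≈ 10100 J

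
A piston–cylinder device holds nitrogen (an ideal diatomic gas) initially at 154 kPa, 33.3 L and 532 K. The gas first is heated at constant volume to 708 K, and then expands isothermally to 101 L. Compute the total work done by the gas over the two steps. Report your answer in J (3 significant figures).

Step 1 (isochoric): W = 0 (constant volume).
After step 1: P = 204.9 kPa (V unchanged).
Step 2 (isothermal): W = P₁V₁ ln(V₂/V₁) = (6825) ln(101/33.3) = 7572 J.
W_total = 0 + 7572 = 7572 J.

W_total ≈ 7570 J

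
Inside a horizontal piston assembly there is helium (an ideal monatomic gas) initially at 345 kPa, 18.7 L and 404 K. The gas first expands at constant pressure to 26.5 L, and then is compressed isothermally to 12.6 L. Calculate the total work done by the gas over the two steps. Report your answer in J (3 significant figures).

W_total ≈ -4110 J

Step 1 (isobaric): W = PΔV = (345 kPa)(26.5 − 18.7 L) = 2691 J.
After step 1: P = 345 kPa, V = 26.5 L, T = 572.5 K.
Step 2 (isothermal): W = P₁V₁ ln(V₂/V₁) = (9142) ln(12.6/26.5) = -6797 J.
W_total = 2691 − 6797 = -4106 J.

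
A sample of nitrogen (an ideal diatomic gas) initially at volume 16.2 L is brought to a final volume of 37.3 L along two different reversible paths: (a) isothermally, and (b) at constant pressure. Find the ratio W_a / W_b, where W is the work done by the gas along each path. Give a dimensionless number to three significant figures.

Path (a) isothermal: W = P₁V₁ ln(V₂/V₁) → W_a/(P₁V₁) = 0.834.
Path (b) isobaric: W = P₁(V₂ − V₁) → W_b/(P₁V₁) = 1.302.
W_a / W_b = 0.834 / 1.302 = 0.6403.

W_a / W_b ≈ 0.640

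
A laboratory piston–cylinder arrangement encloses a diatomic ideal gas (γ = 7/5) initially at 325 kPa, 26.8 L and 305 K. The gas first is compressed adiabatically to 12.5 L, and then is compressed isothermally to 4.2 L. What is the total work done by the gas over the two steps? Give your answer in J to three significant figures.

W_total ≈ -20700 J

Step 1 (adiabatic): W = (P₁V₁ − P₂V₂)/(γ−1) = (8710 − 11817)/0.4 = -7768 J.
After step 1: P = 945.4 kPa, V = 12.5 L, T = 413.8 K.
Step 2 (isothermal): W = P₁V₁ ln(V₂/V₁) = (11817) ln(4.2/12.5) = -12888 J.
W_total = -7768 − 12888 = -20656 J.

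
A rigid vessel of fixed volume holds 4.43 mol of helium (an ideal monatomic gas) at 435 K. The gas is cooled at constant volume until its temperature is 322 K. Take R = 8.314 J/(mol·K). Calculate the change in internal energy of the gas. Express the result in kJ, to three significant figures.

Constant volume ⇒ W = 0, so Q = ΔU = nCᵥΔT with Cᵥ = 3R/2 = 12.47 J/(mol·K).
ΔU = (4.43)(12.47)(322 − 435) = -6243 J.

ΔU ≈ -6.24 kJ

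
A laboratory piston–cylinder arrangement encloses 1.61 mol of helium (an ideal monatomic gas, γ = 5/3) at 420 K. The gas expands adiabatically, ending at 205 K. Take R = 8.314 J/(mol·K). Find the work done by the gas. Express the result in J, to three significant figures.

Adiabatic ⇒ Q = 0, so W_by = −ΔU = nCᵥ(T₁ − T₂).
Cᵥ = 3R/2 = 12.47 J/(mol·K).
W = (1.61)(12.47)(420 − 205) = 4317 J.

W ≈ 4320 J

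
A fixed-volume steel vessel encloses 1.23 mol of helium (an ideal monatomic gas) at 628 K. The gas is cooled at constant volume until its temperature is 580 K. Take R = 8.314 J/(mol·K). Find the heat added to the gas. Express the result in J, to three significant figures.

Q ≈ -736 J

Constant volume ⇒ W = 0, so Q = ΔU = nCᵥΔT with Cᵥ = 3R/2 = 12.47 J/(mol·K).
ΔU = (1.23)(12.47)(580 − 628) = -736.3 J.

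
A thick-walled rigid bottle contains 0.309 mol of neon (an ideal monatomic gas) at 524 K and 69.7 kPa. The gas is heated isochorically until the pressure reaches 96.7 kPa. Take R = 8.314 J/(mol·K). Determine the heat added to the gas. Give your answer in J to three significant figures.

Q ≈ 782 J

Constant volume ⇒ W = 0, so Q = ΔU = nCᵥΔT with Cᵥ = 3R/2 = 12.47 J/(mol·K).
At constant V, T₂/T₁ = P₂/P₁ ⇒ ΔT = T₁(P₂/P₁ − 1) = 524·(96.7/69.7 − 1) = 203 K.
ΔU = (0.309)(12.47)(203) = 782.2 J.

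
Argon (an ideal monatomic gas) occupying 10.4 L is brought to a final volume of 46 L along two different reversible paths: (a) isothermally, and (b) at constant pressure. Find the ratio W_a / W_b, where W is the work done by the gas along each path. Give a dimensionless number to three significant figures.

W_a / W_b ≈ 0.434

Path (a) isothermal: W = P₁V₁ ln(V₂/V₁) → W_a/(P₁V₁) = 1.487.
Path (b) isobaric: W = P₁(V₂ − V₁) → W_b/(P₁V₁) = 3.423.
W_a / W_b = 1.487 / 3.423 = 0.4344.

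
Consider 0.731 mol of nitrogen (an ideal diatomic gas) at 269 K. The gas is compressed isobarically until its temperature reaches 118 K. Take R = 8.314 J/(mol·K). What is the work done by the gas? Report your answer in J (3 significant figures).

W ≈ -918 J

Isobaric: W = P ΔV = nR ΔT.
W = (0.731)(8.314)(118 − 269) = -917.7 J.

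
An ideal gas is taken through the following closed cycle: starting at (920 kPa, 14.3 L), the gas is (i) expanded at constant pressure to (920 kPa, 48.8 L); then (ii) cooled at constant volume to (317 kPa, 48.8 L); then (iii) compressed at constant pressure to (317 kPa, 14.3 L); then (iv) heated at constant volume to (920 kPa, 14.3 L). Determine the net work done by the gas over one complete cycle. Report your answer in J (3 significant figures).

W_net ≈ 20800 J

Constant-volume legs do no work.
W(i) = (920)(48.8 − 14.3) = 31740 J; W(iii) = (317)(14.3 − 48.8) = -10936 J.
W_net = 31740 − 10936 = 20804 J (the clockwise enclosed area).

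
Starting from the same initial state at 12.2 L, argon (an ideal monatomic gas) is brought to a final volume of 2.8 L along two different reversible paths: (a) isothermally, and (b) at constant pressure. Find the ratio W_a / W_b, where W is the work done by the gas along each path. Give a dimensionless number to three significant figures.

W_a / W_b ≈ 1.91

Path (a) isothermal: W = P₁V₁ ln(V₂/V₁) → W_a/(P₁V₁) = -1.472.
Path (b) isobaric: W = P₁(V₂ − V₁) → W_b/(P₁V₁) = -0.7705.
W_a / W_b = -1.472 / -0.7705 = 1.91.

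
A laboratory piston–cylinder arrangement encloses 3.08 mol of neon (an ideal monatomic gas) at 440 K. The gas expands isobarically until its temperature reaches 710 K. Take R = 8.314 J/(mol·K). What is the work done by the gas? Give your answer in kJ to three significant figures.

W ≈ 6.91 kJ

Isobaric: W = P ΔV = nR ΔT.
W = (3.08)(8.314)(710 − 440) = 6914 J.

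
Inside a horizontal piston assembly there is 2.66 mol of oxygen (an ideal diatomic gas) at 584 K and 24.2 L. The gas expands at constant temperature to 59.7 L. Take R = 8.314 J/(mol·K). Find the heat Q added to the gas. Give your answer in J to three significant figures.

Q ≈ 11700 J

Isothermal ⇒ ΔU = 0, so Q = W = nRT ln(V₂/V₁).
Q = (2.66)(8.314)(584) ln(59.7/24.2) = 12915 × 0.903 = 11662 J.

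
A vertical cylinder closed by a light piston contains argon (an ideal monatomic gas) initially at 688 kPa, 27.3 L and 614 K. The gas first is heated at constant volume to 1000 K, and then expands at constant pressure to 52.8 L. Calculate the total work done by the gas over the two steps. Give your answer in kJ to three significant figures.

Step 1 (isochoric): W = 0 (constant volume).
After step 1: P = 1121 kPa (V unchanged).
Step 2 (isobaric): W = PΔV = (1121 kPa)(52.8 − 27.3 L) = 28573 J.
W_total = 0 + 28573 = 28573 J.

W_total ≈ 28.6 kJ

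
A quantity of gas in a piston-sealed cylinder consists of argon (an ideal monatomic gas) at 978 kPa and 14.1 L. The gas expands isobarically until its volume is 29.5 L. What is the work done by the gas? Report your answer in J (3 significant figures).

Isobaric: W = P ΔV.
W = (978 kPa)(29.5 − 14.1 L) = (978)(15.4) = 15061 J.

W ≈ 15100 J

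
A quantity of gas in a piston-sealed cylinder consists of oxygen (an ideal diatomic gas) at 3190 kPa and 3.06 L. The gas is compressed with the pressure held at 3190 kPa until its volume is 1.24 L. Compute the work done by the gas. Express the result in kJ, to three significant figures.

Isobaric: W = P ΔV.
W = (3190 kPa)(1.24 − 3.06 L) = (3190)(-1.82) = -5806 J.

W ≈ -5.81 kJ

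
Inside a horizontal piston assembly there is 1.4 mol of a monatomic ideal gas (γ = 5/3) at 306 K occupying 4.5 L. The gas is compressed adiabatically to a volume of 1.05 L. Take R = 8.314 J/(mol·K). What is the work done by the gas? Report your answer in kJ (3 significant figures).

W ≈ -8.75 kJ

Adiabatic: TV^(γ−1) = const with γ = 5/3.
T₂ = T₁ (V₁/V₂)^(γ−1) = 306 × (4.5/1.05)^0.667 = 306 × 2.638 = 807.4 K.
W_by = nCᵥ(T₁ − T₂) = (1.4)(12.47)(306 − 807.4) = -8754 J.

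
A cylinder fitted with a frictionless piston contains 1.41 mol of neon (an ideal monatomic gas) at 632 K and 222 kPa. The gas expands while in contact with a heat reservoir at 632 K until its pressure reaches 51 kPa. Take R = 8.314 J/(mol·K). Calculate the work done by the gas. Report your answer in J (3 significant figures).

Isothermal process: W = nRT ln(V₂/V₁) = nRT ln(P₁/P₂).
W = (1.41)(8.314)(632) × ln(222/51)
  = 7409 × ln(4.353) = 7409 × 1.471
W_by_gas = 10897 J.

W ≈ 10900 J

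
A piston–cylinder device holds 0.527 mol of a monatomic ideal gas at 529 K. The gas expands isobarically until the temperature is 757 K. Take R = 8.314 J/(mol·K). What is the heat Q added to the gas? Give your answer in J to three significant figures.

Q ≈ 2500 J

Isobaric: W = nRΔT = (0.527)(8.314)(228) = 999 J.
ΔU = nCᵥΔT with Cᵥ = 3R/2: ΔU = (0.527)(12.47)(228) = 1498 J.
Q = ΔU + W = 1498 + 999 = 2497 J.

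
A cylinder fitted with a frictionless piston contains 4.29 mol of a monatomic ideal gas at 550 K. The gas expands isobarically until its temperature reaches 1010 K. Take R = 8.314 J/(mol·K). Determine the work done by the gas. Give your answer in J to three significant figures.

Isobaric: W = P ΔV = nR ΔT.
W = (4.29)(8.314)(1010 − 550) = 16407 J.

W ≈ 16400 J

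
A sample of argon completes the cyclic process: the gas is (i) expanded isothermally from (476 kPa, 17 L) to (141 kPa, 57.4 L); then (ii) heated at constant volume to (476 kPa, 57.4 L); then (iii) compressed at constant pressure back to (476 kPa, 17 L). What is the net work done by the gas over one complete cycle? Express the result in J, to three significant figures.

Leg (i): W = PᵢVᵢ ln(V_f/Vᵢ) = (8092) ln(57.4/17) = 9847 J.
Leg (ii): W = 0.
Leg (iii): W = PΔV = (476)(17 − 57.4) = -19230 J.
W_net = 9847 − 19230 = -9384 J.

W_net ≈ -9380 J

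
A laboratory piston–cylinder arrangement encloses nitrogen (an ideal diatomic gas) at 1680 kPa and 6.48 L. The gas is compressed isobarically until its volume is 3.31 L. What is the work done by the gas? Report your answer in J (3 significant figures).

Isobaric: W = P ΔV.
W = (1680 kPa)(3.31 − 6.48 L) = (1680)(-3.17) = -5326 J.

W ≈ -5330 J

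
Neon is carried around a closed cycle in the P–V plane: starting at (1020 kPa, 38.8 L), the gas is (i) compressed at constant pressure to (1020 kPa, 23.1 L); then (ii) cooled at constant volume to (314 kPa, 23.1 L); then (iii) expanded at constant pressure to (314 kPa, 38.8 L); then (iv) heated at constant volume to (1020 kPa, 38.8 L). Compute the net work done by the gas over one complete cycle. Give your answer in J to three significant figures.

Constant-volume legs do no work.
W(i) = (1020)(23.1 − 38.8) = -16014 J; W(iii) = (314)(38.8 − 23.1) = 4930 J.
W_net = -16014 + 4930 = -11084 J (the counter-clockwise enclosed area).

W_net ≈ -11100 J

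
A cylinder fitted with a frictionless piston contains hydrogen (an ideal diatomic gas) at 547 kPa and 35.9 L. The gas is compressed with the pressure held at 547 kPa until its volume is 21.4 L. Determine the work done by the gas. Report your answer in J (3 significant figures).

Isobaric: W = P ΔV.
W = (547 kPa)(21.4 − 35.9 L) = (547)(-14.5) = -7932 J.

W ≈ -7930 J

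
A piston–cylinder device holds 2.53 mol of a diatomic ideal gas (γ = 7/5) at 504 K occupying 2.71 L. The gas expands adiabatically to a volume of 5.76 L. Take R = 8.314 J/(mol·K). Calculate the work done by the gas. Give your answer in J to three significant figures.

Adiabatic: TV^(γ−1) = const with γ = 7/5.
T₂ = T₁ (V₁/V₂)^(γ−1) = 504 × (2.71/5.76)^0.4 = 504 × 0.7396 = 372.8 K.
W_by = nCᵥ(T₁ − T₂) = (2.53)(20.79)(504 − 372.8) = 6900 J.

W ≈ 6900 J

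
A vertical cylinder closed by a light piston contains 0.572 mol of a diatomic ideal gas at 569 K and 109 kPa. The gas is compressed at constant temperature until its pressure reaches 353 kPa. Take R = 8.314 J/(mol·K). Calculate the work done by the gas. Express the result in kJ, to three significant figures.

W ≈ -3.18 kJ

Isothermal process: W = nRT ln(V₂/V₁) = nRT ln(P₁/P₂).
W = (0.572)(8.314)(569) × ln(109/353)
  = 2706 × ln(0.3088) = 2706 × -1.175
W_by_gas = -3180 J.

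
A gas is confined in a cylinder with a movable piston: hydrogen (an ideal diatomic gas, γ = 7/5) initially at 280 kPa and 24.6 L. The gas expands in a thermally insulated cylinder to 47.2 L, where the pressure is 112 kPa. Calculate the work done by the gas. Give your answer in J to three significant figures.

Adiabatic: W = (P₁V₁ − P₂V₂)/(γ − 1) with γ = 7/5.
P₁V₁ = 6888 J, P₂V₂ = 5286 J.
W = (6888 − 5286) / 0.4 = 4004 J.

W ≈ 4000 J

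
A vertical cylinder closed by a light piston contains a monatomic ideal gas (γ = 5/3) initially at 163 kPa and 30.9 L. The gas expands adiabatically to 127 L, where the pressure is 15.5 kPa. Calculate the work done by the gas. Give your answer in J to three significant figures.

Adiabatic: W = (P₁V₁ − P₂V₂)/(γ − 1) with γ = 5/3.
P₁V₁ = 5037 J, P₂V₂ = 1968 J.
W = (5037 − 1968) / 0.6667 = 4602 J.

W ≈ 4600 J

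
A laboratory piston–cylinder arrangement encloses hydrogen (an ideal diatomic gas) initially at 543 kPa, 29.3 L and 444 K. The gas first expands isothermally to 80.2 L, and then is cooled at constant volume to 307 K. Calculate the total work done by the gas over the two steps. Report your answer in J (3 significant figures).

Step 1 (isothermal): W = P₁V₁ ln(V₂/V₁) = (15910) ln(80.2/29.3) = 16020 J.
Step 2 (isochoric): W = 0 (constant volume).
W_total = 16020 + 0 = 16020 J.

W_total ≈ 16000 J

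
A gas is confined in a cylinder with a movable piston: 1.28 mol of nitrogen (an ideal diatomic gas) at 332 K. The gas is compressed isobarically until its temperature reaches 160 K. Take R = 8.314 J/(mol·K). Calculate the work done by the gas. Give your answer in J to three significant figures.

Isobaric: W = P ΔV = nR ΔT.
W = (1.28)(8.314)(160 − 332) = -1830 J.

W ≈ -1830 J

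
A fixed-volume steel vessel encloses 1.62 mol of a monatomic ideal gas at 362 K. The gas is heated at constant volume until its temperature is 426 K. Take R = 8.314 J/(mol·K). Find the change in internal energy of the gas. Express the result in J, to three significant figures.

ΔU ≈ 1290 J

Constant volume ⇒ W = 0, so Q = ΔU = nCᵥΔT with Cᵥ = 3R/2 = 12.47 J/(mol·K).
ΔU = (1.62)(12.47)(426 − 362) = 1293 J.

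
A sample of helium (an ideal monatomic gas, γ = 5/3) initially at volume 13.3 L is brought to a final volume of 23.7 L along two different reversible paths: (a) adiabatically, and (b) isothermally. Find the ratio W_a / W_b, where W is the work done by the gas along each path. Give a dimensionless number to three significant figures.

W_a / W_b ≈ 0.830

Path (a) adiabatic: W = P₁V₁(1 − (V₁/V₂)^(γ−1))/(γ−1) → W_a/(P₁V₁) = 0.4795.
Path (b) isothermal: W = P₁V₁ ln(V₂/V₁) → W_b/(P₁V₁) = 0.5777.
W_a / W_b = 0.4795 / 0.5777 = 0.8299.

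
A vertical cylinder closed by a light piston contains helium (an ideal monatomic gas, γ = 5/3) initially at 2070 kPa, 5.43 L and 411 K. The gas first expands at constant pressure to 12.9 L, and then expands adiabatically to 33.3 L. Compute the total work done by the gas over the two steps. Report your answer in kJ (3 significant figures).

Step 1 (isobaric): W = PΔV = (2070 kPa)(12.9 − 5.43 L) = 15463 J.
After step 1: P = 2070 kPa, V = 12.9 L, T = 976.4 K.
Step 2 (adiabatic): W = (P₁V₁ − P₂V₂)/(γ−1) = (26703 − 14190)/0.667 = 18769 J.
W_total = 15463 + 18769 = 34232 J.

W_total ≈ 34.2 kJ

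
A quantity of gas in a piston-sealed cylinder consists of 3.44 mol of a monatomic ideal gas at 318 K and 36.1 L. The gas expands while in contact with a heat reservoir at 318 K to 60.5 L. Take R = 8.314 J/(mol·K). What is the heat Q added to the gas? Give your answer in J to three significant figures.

Isothermal ⇒ ΔU = 0, so Q = W = nRT ln(V₂/V₁).
Q = (3.44)(8.314)(318) ln(60.5/36.1) = 9095 × 0.5164 = 4696 J.

Q ≈ 4700 J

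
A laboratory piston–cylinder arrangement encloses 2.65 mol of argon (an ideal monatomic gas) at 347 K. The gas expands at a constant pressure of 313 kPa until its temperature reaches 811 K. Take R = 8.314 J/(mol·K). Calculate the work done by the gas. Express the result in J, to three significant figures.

W ≈ 10200 J

Isobaric: W = P ΔV = nR ΔT.
W = (2.65)(8.314)(811 − 347) = 10223 J.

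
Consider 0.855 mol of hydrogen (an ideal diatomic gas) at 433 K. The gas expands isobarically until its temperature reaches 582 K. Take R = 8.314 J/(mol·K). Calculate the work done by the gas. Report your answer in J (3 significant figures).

Isobaric: W = P ΔV = nR ΔT.
W = (0.855)(8.314)(582 − 433) = 1059 J.

W ≈ 1060 J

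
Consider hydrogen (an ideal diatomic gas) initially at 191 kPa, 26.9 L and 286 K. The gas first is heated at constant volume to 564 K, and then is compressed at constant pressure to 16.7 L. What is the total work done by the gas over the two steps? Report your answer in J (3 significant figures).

W_total ≈ -3840 J

Step 1 (isochoric): W = 0 (constant volume).
After step 1: P = 376.7 kPa (V unchanged).
Step 2 (isobaric): W = PΔV = (376.7 kPa)(16.7 − 26.9 L) = -3842 J.
W_total = 0 − 3842 = -3842 J.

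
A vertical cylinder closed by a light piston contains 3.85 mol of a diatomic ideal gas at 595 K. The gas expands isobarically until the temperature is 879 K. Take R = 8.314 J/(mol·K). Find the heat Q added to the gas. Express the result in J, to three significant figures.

Isobaric: W = nRΔT = (3.85)(8.314)(284) = 9091 J.
ΔU = nCᵥΔT with Cᵥ = 5R/2: ΔU = (3.85)(20.79)(284) = 22726 J.
Q = ΔU + W = 22726 + 9091 = 31817 J.

Q ≈ 31800 J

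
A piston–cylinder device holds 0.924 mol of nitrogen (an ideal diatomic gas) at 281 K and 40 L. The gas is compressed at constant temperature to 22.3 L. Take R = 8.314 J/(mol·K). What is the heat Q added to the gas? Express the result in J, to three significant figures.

Q ≈ -1260 J

Isothermal ⇒ ΔU = 0, so Q = W = nRT ln(V₂/V₁).
Q = (0.924)(8.314)(281) ln(22.3/40) = 2159 × -0.5843 = -1261 J.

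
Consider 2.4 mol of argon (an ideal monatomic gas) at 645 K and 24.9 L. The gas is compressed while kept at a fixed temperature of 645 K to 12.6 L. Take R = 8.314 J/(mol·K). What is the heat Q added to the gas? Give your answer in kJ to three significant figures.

Isothermal ⇒ ΔU = 0, so Q = W = nRT ln(V₂/V₁).
Q = (2.4)(8.314)(645) ln(12.6/24.9) = 12870 × -0.6812 = -8767 J.

Q ≈ -8.77 kJ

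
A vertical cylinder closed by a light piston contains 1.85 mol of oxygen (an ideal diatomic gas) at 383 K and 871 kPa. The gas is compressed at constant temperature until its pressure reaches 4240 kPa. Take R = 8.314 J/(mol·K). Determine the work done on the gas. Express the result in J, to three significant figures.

W ≈ 9320 J

Isothermal process: W = nRT ln(V₂/V₁) = nRT ln(P₁/P₂).
W = (1.85)(8.314)(383) × ln(871/4240)
  = 5891 × ln(0.2054) = 5891 × -1.583
W_by_gas = -9323 J; work on gas = −W_by = 9323 J.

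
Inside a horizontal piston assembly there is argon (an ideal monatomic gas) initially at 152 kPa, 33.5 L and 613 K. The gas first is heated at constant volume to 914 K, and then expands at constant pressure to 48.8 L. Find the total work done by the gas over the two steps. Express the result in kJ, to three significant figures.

Step 1 (isochoric): W = 0 (constant volume).
After step 1: P = 226.6 kPa (V unchanged).
Step 2 (isobaric): W = PΔV = (226.6 kPa)(48.8 − 33.5 L) = 3468 J.
W_total = 0 + 3468 = 3468 J.

W_total ≈ 3.47 kJ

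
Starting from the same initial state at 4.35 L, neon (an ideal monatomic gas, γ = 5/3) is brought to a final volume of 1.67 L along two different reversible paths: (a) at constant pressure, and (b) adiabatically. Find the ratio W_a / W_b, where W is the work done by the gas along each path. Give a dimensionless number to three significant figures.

W_a / W_b ≈ 0.460

Path (a) isobaric: W = P₁(V₂ − V₁) → W_a/(P₁V₁) = -0.6161.
Path (b) adiabatic: W = P₁V₁(1 − (V₁/V₂)^(γ−1))/(γ−1) → W_b/(P₁V₁) = -1.34.
W_a / W_b = -0.6161 / -1.34 = 0.4599.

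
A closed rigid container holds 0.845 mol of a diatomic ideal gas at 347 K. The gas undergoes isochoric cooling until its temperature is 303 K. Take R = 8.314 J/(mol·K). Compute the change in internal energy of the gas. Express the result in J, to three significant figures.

Constant volume ⇒ W = 0, so Q = ΔU = nCᵥΔT with Cᵥ = 5R/2 = 20.79 J/(mol·K).
ΔU = (0.845)(20.79)(303 − 347) = -772.8 J.

ΔU ≈ -773 J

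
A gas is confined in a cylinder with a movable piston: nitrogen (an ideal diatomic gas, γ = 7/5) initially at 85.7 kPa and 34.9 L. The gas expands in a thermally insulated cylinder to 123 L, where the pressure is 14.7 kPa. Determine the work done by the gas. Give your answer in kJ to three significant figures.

Adiabatic: W = (P₁V₁ − P₂V₂)/(γ − 1) with γ = 7/5.
P₁V₁ = 2991 J, P₂V₂ = 1808 J.
W = (2991 − 1808) / 0.4 = 2957 J.

W ≈ 2.96 kJ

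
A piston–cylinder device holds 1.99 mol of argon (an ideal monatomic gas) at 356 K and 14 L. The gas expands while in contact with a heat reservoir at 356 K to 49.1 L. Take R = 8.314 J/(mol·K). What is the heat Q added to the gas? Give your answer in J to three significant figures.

Isothermal ⇒ ΔU = 0, so Q = W = nRT ln(V₂/V₁).
Q = (1.99)(8.314)(356) ln(49.1/14) = 5890 × 1.255 = 7391 J.

Q ≈ 7390 J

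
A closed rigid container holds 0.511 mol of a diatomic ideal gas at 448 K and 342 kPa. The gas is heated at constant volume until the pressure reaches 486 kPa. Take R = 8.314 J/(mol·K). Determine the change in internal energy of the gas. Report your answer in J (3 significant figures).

ΔU ≈ 2000 J

Constant volume ⇒ W = 0, so Q = ΔU = nCᵥΔT with Cᵥ = 5R/2 = 20.79 J/(mol·K).
At constant V, T₂/T₁ = P₂/P₁ ⇒ ΔT = T₁(P₂/P₁ − 1) = 448·(486/342 − 1) = 188.6 K.
ΔU = (0.511)(20.79)(188.6) = 2003 J.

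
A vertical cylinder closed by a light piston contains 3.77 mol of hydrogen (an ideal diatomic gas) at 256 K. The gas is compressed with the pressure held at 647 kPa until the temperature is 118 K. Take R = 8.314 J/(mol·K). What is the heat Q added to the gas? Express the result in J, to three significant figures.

Q ≈ -15100 J

Isobaric: W = nRΔT = (3.77)(8.314)(-138) = -4325 J.
ΔU = nCᵥΔT with Cᵥ = 5R/2: ΔU = (3.77)(20.79)(-138) = -10814 J.
Q = ΔU + W = -10814 − 4325 = -15139 J.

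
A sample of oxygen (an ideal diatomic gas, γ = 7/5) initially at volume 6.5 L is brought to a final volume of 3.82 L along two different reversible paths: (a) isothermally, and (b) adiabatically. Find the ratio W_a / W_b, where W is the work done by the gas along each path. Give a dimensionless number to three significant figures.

Path (a) isothermal: W = P₁V₁ ln(V₂/V₁) → W_a/(P₁V₁) = -0.5316.
Path (b) adiabatic: W = P₁V₁(1 − (V₁/V₂)^(γ−1))/(γ−1) → W_b/(P₁V₁) = -0.5923.
W_a / W_b = -0.5316 / -0.5923 = 0.8975.

W_a / W_b ≈ 0.897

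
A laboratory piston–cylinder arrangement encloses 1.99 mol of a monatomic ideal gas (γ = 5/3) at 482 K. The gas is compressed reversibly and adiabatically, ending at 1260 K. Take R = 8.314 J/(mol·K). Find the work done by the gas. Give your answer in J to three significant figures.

Adiabatic ⇒ Q = 0, so W_by = −ΔU = nCᵥ(T₁ − T₂).
Cᵥ = 3R/2 = 12.47 J/(mol·K).
W = (1.99)(12.47)(482 − 1260) = -19308 J.

W ≈ -19300 J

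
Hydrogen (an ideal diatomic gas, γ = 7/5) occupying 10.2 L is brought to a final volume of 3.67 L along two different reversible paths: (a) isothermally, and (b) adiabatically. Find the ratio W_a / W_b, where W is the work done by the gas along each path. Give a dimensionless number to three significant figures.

W_a / W_b ≈ 0.809

Path (a) isothermal: W = P₁V₁ ln(V₂/V₁) → W_a/(P₁V₁) = -1.022.
Path (b) adiabatic: W = P₁V₁(1 − (V₁/V₂)^(γ−1))/(γ−1) → W_b/(P₁V₁) = -1.263.
W_a / W_b = -1.022 / -1.263 = 0.8095.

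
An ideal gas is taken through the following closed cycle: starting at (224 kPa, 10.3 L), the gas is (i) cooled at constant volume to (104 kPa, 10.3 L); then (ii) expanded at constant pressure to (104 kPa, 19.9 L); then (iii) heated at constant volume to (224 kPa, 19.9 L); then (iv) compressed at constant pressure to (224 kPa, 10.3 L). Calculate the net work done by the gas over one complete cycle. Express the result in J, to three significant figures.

Constant-volume legs do no work.
W(ii) = (104)(19.9 − 10.3) = 998.4 J; W(iv) = (224)(10.3 − 19.9) = -2150 J.
W_net = 998.4 − 2150 = -1152 J (the counter-clockwise enclosed area).

W_net ≈ -1150 J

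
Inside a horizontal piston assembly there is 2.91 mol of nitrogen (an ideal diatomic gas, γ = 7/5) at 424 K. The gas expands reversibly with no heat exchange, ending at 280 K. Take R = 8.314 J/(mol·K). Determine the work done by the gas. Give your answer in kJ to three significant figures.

Adiabatic ⇒ Q = 0, so W_by = −ΔU = nCᵥ(T₁ − T₂).
Cᵥ = 5R/2 = 20.79 J/(mol·K).
W = (2.91)(20.79)(424 − 280) = 8710 J.

W ≈ 8.71 kJ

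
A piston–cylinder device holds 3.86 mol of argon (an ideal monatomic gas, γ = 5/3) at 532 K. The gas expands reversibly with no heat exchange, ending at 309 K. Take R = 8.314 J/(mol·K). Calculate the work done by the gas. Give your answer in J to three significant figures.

Adiabatic ⇒ Q = 0, so W_by = −ΔU = nCᵥ(T₁ − T₂).
Cᵥ = 3R/2 = 12.47 J/(mol·K).
W = (3.86)(12.47)(532 − 309) = 10735 J.

W ≈ 10700 J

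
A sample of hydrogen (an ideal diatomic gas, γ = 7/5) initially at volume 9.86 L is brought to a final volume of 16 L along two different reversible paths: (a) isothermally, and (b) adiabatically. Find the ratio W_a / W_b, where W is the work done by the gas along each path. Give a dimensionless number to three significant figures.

Path (a) isothermal: W = P₁V₁ ln(V₂/V₁) → W_a/(P₁V₁) = 0.4841.
Path (b) adiabatic: W = P₁V₁(1 − (V₁/V₂)^(γ−1))/(γ−1) → W_b/(P₁V₁) = 0.4401.
W_a / W_b = 0.4841 / 0.4401 = 1.1.

W_a / W_b ≈ 1.10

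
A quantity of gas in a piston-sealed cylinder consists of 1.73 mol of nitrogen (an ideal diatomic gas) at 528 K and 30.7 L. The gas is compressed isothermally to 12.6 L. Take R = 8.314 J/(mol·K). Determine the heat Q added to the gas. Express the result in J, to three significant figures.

Q ≈ -6760 J

Isothermal ⇒ ΔU = 0, so Q = W = nRT ln(V₂/V₁).
Q = (1.73)(8.314)(528) ln(12.6/30.7) = 7594 × -0.8906 = -6763 J.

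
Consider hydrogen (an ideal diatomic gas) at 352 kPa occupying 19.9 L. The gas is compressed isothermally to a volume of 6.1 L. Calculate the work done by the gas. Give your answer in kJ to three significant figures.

Isothermal: W = nRT ln(V₂/V₁) = P₁V₁ ln(V₂/V₁).
P₁V₁ = (352 kPa)(19.9 L) = 7005 J.
W = 7005 × ln(6.1/19.9) = 7005 × -1.182
W_by_gas = -8283 J.

W ≈ -8.28 kJ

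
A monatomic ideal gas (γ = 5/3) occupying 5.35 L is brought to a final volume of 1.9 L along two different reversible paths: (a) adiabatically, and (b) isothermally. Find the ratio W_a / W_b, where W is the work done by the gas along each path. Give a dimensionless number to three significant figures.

Path (a) adiabatic: W = P₁V₁(1 − (V₁/V₂)^(γ−1))/(γ−1) → W_a/(P₁V₁) = -1.491.
Path (b) isothermal: W = P₁V₁ ln(V₂/V₁) → W_b/(P₁V₁) = -1.035.
W_a / W_b = -1.491 / -1.035 = 1.44.

W_a / W_b ≈ 1.44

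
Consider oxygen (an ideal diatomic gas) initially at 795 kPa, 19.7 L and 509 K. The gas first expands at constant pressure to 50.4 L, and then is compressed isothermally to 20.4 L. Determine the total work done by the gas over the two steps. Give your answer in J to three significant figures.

Step 1 (isobaric): W = PΔV = (795 kPa)(50.4 − 19.7 L) = 24406 J.
After step 1: P = 795 kPa, V = 50.4 L, T = 1302 K.
Step 2 (isothermal): W = P₁V₁ ln(V₂/V₁) = (40068) ln(20.4/50.4) = -36240 J.
W_total = 24406 − 36240 = -11833 J.

W_total ≈ -11800 J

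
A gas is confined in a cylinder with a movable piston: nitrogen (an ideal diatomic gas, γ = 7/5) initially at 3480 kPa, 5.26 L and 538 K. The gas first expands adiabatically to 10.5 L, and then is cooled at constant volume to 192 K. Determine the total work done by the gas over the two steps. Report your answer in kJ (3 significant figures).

W_total ≈ 11.1 kJ

Step 1 (adiabatic): W = (P₁V₁ − P₂V₂)/(γ−1) = (18305 − 13883)/0.4 = 11054 J.
Step 2 (isochoric): W = 0 (constant volume).
W_total = 11054 + 0 = 11054 J.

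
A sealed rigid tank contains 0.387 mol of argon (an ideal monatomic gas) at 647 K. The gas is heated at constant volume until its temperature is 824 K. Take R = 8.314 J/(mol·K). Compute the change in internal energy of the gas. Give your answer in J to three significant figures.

Constant volume ⇒ W = 0, so Q = ΔU = nCᵥΔT with Cᵥ = 3R/2 = 12.47 J/(mol·K).
ΔU = (0.387)(12.47)(824 − 647) = 854.3 J.

ΔU ≈ 854 J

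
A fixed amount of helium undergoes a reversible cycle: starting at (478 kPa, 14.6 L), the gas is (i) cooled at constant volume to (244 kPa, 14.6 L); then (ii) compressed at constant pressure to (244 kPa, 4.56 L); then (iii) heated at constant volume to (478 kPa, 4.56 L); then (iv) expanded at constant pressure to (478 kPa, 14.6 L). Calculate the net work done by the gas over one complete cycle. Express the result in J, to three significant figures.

W_net ≈ 2350 J

Constant-volume legs do no work.
W(ii) = (244)(4.56 − 14.6) = -2450 J; W(iv) = (478)(14.6 − 4.56) = 4799 J.
W_net = -2450 + 4799 = 2349 J (the clockwise enclosed area).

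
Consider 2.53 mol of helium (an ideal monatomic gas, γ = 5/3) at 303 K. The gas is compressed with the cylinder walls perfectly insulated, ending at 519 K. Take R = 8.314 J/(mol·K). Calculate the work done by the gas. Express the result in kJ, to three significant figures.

W ≈ -6.82 kJ

Adiabatic ⇒ Q = 0, so W_by = −ΔU = nCᵥ(T₁ − T₂).
Cᵥ = 3R/2 = 12.47 J/(mol·K).
W = (2.53)(12.47)(303 − 519) = -6815 J.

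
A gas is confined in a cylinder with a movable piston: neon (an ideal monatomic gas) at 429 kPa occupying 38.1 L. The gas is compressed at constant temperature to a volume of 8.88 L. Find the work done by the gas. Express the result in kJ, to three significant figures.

Isothermal: W = nRT ln(V₂/V₁) = P₁V₁ ln(V₂/V₁).
P₁V₁ = (429 kPa)(38.1 L) = 16345 J.
W = 16345 × ln(8.88/38.1) = 16345 × -1.456
W_by_gas = -23805 J.

W ≈ -23.8 kJ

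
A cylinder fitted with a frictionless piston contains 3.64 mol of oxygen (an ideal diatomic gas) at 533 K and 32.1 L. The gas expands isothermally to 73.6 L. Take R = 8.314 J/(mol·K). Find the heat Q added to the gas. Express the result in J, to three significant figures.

Isothermal ⇒ ΔU = 0, so Q = W = nRT ln(V₂/V₁).
Q = (3.64)(8.314)(533) ln(73.6/32.1) = 16130 × 0.8298 = 13385 J.

Q ≈ 13400 J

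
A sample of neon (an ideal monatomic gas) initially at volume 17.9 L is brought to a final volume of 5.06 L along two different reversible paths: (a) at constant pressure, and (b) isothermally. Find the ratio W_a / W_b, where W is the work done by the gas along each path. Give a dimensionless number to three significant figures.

Path (a) isobaric: W = P₁(V₂ − V₁) → W_a/(P₁V₁) = -0.7173.
Path (b) isothermal: W = P₁V₁ ln(V₂/V₁) → W_b/(P₁V₁) = -1.263.
W_a / W_b = -0.7173 / -1.263 = 0.5678.

W_a / W_b ≈ 0.568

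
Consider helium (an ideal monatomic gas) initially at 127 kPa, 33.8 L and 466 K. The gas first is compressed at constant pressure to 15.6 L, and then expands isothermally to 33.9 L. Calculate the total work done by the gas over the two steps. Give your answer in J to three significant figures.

Step 1 (isobaric): W = PΔV = (127 kPa)(15.6 − 33.8 L) = -2311 J.
After step 1: P = 127 kPa, V = 15.6 L, T = 215.1 K.
Step 2 (isothermal): W = P₁V₁ ln(V₂/V₁) = (1981) ln(33.9/15.6) = 1538 J.
W_total = -2311 + 1538 = -773.7 J.

W_total ≈ -774 J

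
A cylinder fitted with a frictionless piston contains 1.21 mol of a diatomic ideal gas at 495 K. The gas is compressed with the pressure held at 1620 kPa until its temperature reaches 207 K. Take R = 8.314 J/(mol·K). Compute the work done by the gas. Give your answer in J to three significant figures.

W ≈ -2900 J

Isobaric: W = P ΔV = nR ΔT.
W = (1.21)(8.314)(207 − 495) = -2897 J.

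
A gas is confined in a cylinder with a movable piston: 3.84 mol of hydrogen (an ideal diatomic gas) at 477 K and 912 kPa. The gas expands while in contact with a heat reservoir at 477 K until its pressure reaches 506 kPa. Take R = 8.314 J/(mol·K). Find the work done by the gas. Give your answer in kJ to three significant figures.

W ≈ 8.97 kJ

Isothermal process: W = nRT ln(V₂/V₁) = nRT ln(P₁/P₂).
W = (3.84)(8.314)(477) × ln(912/506)
  = 15229 × ln(1.802) = 15229 × 0.5891
W_by_gas = 8971 J.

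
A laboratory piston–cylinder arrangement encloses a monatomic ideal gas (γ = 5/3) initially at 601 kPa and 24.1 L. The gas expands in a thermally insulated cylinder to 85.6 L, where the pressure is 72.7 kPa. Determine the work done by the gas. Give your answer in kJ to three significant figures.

W ≈ 12.4 kJ

Adiabatic: W = (P₁V₁ − P₂V₂)/(γ − 1) with γ = 5/3.
P₁V₁ = 14484 J, P₂V₂ = 6223 J.
W = (14484 − 6223) / 0.6667 = 12391 J.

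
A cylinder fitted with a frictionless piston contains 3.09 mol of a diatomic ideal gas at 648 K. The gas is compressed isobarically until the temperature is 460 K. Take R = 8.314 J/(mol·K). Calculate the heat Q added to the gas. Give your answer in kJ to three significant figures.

Q ≈ -16.9 kJ

Isobaric: W = nRΔT = (3.09)(8.314)(-188) = -4830 J.
ΔU = nCᵥΔT with Cᵥ = 5R/2: ΔU = (3.09)(20.79)(-188) = -12074 J.
Q = ΔU + W = -12074 − 4830 = -16904 J.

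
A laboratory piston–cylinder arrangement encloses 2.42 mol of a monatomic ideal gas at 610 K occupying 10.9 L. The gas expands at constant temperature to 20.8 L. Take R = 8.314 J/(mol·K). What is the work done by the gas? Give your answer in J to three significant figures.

W ≈ 7930 J

Isothermal: W = nRT ln(V₂/V₁).
W = (2.42)(8.314)(610) × ln(20.8/10.9)
  = 12273 × 0.6462
W_by_gas = 7931 J.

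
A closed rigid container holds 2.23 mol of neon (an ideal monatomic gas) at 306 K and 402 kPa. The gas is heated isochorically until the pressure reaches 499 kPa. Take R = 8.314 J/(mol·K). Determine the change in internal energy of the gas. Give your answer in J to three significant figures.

Constant volume ⇒ W = 0, so Q = ΔU = nCᵥΔT with Cᵥ = 3R/2 = 12.47 J/(mol·K).
At constant V, T₂/T₁ = P₂/P₁ ⇒ ΔT = T₁(P₂/P₁ − 1) = 306·(499/402 − 1) = 73.84 K.
ΔU = (2.23)(12.47)(73.84) = 2053 J.

ΔU ≈ 2050 J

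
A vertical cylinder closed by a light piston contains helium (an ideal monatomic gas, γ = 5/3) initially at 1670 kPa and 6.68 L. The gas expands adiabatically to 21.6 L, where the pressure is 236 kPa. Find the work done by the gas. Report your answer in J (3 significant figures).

Adiabatic: W = (P₁V₁ − P₂V₂)/(γ − 1) with γ = 5/3.
P₁V₁ = 11156 J, P₂V₂ = 5098 J.
W = (11156 − 5098) / 0.6667 = 9087 J.

W ≈ 9090 J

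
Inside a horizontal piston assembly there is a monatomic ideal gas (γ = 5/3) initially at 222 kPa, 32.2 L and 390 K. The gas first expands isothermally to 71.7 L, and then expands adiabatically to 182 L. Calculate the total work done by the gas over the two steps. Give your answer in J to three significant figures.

Step 1 (isothermal): W = P₁V₁ ln(V₂/V₁) = (7148) ln(71.7/32.2) = 5722 J.
After step 1: P = 99.7 kPa, V = 71.7 L, T = 390 K.
Step 2 (adiabatic): W = (P₁V₁ − P₂V₂)/(γ−1) = (7148 − 3842)/0.667 = 4960 J.
W_total = 5722 + 4960 = 10683 J.

W_total ≈ 10700 J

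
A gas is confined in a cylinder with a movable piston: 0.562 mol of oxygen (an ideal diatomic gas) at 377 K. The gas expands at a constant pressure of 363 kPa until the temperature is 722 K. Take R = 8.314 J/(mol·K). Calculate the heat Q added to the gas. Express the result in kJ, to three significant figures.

Q ≈ 5.64 kJ

Isobaric: W = nRΔT = (0.562)(8.314)(345) = 1612 J.
ΔU = nCᵥΔT with Cᵥ = 5R/2: ΔU = (0.562)(20.79)(345) = 4030 J.
Q = ΔU + W = 4030 + 1612 = 5642 J.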